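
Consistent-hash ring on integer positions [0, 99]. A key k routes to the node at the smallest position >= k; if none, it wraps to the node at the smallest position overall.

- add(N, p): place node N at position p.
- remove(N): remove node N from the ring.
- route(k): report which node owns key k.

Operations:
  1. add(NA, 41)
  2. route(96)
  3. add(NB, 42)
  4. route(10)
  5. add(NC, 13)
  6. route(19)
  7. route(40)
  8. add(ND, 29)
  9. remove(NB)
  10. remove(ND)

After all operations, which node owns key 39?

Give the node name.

Answer: NA

Derivation:
Op 1: add NA@41 -> ring=[41:NA]
Op 2: route key 96: none >= 96, wrap to smallest pos 41 -> NA
Op 3: add NB@42 -> ring=[41:NA,42:NB]
Op 4: route key 10: smallest pos >= 10 is 41 -> NA
Op 5: add NC@13 -> ring=[13:NC,41:NA,42:NB]
Op 6: route key 19: smallest pos >= 19 is 41 -> NA
Op 7: route key 40: smallest pos >= 40 is 41 -> NA
Op 8: add ND@29 -> ring=[13:NC,29:ND,41:NA,42:NB]
Op 9: remove NB -> ring=[13:NC,29:ND,41:NA]
Op 10: remove ND -> ring=[13:NC,41:NA]
Final route key 39: smallest pos >= 39 is 41 -> NA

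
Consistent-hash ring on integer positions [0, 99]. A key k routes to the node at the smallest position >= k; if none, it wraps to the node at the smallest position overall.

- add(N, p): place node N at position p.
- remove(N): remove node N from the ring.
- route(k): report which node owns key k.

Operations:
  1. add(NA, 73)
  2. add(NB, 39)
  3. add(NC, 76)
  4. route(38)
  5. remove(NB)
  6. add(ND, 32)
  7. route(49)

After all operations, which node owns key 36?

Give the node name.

Op 1: add NA@73 -> ring=[73:NA]
Op 2: add NB@39 -> ring=[39:NB,73:NA]
Op 3: add NC@76 -> ring=[39:NB,73:NA,76:NC]
Op 4: route key 38: smallest pos >= 38 is 39 -> NB
Op 5: remove NB -> ring=[73:NA,76:NC]
Op 6: add ND@32 -> ring=[32:ND,73:NA,76:NC]
Op 7: route key 49: smallest pos >= 49 is 73 -> NA
Final route key 36: smallest pos >= 36 is 73 -> NA

Answer: NA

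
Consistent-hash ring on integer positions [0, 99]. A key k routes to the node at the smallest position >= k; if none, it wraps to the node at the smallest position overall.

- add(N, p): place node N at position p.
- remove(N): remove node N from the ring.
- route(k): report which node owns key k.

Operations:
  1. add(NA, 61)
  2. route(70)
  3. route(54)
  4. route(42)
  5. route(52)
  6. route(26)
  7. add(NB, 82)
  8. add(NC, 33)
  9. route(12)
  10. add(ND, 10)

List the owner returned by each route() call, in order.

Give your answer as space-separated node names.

Answer: NA NA NA NA NA NC

Derivation:
Op 1: add NA@61 -> ring=[61:NA]
Op 2: route key 70: none >= 70, wrap to smallest pos 61 -> NA
Op 3: route key 54: smallest pos >= 54 is 61 -> NA
Op 4: route key 42: smallest pos >= 42 is 61 -> NA
Op 5: route key 52: smallest pos >= 52 is 61 -> NA
Op 6: route key 26: smallest pos >= 26 is 61 -> NA
Op 7: add NB@82 -> ring=[61:NA,82:NB]
Op 8: add NC@33 -> ring=[33:NC,61:NA,82:NB]
Op 9: route key 12: smallest pos >= 12 is 33 -> NC
Op 10: add ND@10 -> ring=[10:ND,33:NC,61:NA,82:NB]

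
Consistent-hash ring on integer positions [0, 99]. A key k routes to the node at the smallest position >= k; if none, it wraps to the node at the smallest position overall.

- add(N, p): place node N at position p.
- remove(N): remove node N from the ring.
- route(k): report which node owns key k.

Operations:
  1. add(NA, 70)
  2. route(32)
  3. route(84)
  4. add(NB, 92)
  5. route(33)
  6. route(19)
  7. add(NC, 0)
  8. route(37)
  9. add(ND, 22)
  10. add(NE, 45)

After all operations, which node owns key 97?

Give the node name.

Answer: NC

Derivation:
Op 1: add NA@70 -> ring=[70:NA]
Op 2: route key 32: smallest pos >= 32 is 70 -> NA
Op 3: route key 84: none >= 84, wrap to smallest pos 70 -> NA
Op 4: add NB@92 -> ring=[70:NA,92:NB]
Op 5: route key 33: smallest pos >= 33 is 70 -> NA
Op 6: route key 19: smallest pos >= 19 is 70 -> NA
Op 7: add NC@0 -> ring=[0:NC,70:NA,92:NB]
Op 8: route key 37: smallest pos >= 37 is 70 -> NA
Op 9: add ND@22 -> ring=[0:NC,22:ND,70:NA,92:NB]
Op 10: add NE@45 -> ring=[0:NC,22:ND,45:NE,70:NA,92:NB]
Final route key 97: none >= 97, wrap to smallest pos 0 -> NC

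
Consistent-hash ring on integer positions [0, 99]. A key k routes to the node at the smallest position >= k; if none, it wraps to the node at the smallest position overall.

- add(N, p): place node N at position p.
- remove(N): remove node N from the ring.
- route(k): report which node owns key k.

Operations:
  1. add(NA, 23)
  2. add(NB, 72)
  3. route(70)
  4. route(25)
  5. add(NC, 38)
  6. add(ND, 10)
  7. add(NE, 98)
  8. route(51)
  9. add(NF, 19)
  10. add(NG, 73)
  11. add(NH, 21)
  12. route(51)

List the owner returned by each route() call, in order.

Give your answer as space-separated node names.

Answer: NB NB NB NB

Derivation:
Op 1: add NA@23 -> ring=[23:NA]
Op 2: add NB@72 -> ring=[23:NA,72:NB]
Op 3: route key 70: smallest pos >= 70 is 72 -> NB
Op 4: route key 25: smallest pos >= 25 is 72 -> NB
Op 5: add NC@38 -> ring=[23:NA,38:NC,72:NB]
Op 6: add ND@10 -> ring=[10:ND,23:NA,38:NC,72:NB]
Op 7: add NE@98 -> ring=[10:ND,23:NA,38:NC,72:NB,98:NE]
Op 8: route key 51: smallest pos >= 51 is 72 -> NB
Op 9: add NF@19 -> ring=[10:ND,19:NF,23:NA,38:NC,72:NB,98:NE]
Op 10: add NG@73 -> ring=[10:ND,19:NF,23:NA,38:NC,72:NB,73:NG,98:NE]
Op 11: add NH@21 -> ring=[10:ND,19:NF,21:NH,23:NA,38:NC,72:NB,73:NG,98:NE]
Op 12: route key 51: smallest pos >= 51 is 72 -> NB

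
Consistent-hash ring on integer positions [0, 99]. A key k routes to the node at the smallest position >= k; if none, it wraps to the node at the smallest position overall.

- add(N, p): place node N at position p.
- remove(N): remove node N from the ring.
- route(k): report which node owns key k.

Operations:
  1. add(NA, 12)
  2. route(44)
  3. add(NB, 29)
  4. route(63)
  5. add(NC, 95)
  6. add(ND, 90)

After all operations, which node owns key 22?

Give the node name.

Op 1: add NA@12 -> ring=[12:NA]
Op 2: route key 44: none >= 44, wrap to smallest pos 12 -> NA
Op 3: add NB@29 -> ring=[12:NA,29:NB]
Op 4: route key 63: none >= 63, wrap to smallest pos 12 -> NA
Op 5: add NC@95 -> ring=[12:NA,29:NB,95:NC]
Op 6: add ND@90 -> ring=[12:NA,29:NB,90:ND,95:NC]
Final route key 22: smallest pos >= 22 is 29 -> NB

Answer: NB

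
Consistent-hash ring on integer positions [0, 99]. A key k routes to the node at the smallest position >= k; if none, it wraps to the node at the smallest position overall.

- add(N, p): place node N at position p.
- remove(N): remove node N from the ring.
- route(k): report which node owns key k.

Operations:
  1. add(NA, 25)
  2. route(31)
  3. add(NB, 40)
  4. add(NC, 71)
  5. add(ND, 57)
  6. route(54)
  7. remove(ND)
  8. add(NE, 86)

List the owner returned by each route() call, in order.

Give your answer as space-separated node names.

Op 1: add NA@25 -> ring=[25:NA]
Op 2: route key 31: none >= 31, wrap to smallest pos 25 -> NA
Op 3: add NB@40 -> ring=[25:NA,40:NB]
Op 4: add NC@71 -> ring=[25:NA,40:NB,71:NC]
Op 5: add ND@57 -> ring=[25:NA,40:NB,57:ND,71:NC]
Op 6: route key 54: smallest pos >= 54 is 57 -> ND
Op 7: remove ND -> ring=[25:NA,40:NB,71:NC]
Op 8: add NE@86 -> ring=[25:NA,40:NB,71:NC,86:NE]

Answer: NA ND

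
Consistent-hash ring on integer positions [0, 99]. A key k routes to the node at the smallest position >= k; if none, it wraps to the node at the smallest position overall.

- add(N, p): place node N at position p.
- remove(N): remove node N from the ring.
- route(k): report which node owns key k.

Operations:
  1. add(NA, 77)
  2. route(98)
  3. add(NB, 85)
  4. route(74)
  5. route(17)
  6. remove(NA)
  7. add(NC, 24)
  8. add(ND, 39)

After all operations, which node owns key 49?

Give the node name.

Answer: NB

Derivation:
Op 1: add NA@77 -> ring=[77:NA]
Op 2: route key 98: none >= 98, wrap to smallest pos 77 -> NA
Op 3: add NB@85 -> ring=[77:NA,85:NB]
Op 4: route key 74: smallest pos >= 74 is 77 -> NA
Op 5: route key 17: smallest pos >= 17 is 77 -> NA
Op 6: remove NA -> ring=[85:NB]
Op 7: add NC@24 -> ring=[24:NC,85:NB]
Op 8: add ND@39 -> ring=[24:NC,39:ND,85:NB]
Final route key 49: smallest pos >= 49 is 85 -> NB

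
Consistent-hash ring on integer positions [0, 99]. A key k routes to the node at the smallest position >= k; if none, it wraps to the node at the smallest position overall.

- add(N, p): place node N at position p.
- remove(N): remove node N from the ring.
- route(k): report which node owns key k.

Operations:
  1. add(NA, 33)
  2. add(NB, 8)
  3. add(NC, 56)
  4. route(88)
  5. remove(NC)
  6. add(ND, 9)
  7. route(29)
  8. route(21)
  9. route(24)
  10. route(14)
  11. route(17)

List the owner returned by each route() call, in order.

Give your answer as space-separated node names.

Answer: NB NA NA NA NA NA

Derivation:
Op 1: add NA@33 -> ring=[33:NA]
Op 2: add NB@8 -> ring=[8:NB,33:NA]
Op 3: add NC@56 -> ring=[8:NB,33:NA,56:NC]
Op 4: route key 88: none >= 88, wrap to smallest pos 8 -> NB
Op 5: remove NC -> ring=[8:NB,33:NA]
Op 6: add ND@9 -> ring=[8:NB,9:ND,33:NA]
Op 7: route key 29: smallest pos >= 29 is 33 -> NA
Op 8: route key 21: smallest pos >= 21 is 33 -> NA
Op 9: route key 24: smallest pos >= 24 is 33 -> NA
Op 10: route key 14: smallest pos >= 14 is 33 -> NA
Op 11: route key 17: smallest pos >= 17 is 33 -> NA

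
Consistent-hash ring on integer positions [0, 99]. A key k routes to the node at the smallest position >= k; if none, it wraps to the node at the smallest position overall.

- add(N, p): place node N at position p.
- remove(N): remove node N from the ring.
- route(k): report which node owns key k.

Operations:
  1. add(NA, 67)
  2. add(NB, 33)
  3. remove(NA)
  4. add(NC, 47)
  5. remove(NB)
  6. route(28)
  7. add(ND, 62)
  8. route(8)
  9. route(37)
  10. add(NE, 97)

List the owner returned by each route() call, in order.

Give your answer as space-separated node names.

Op 1: add NA@67 -> ring=[67:NA]
Op 2: add NB@33 -> ring=[33:NB,67:NA]
Op 3: remove NA -> ring=[33:NB]
Op 4: add NC@47 -> ring=[33:NB,47:NC]
Op 5: remove NB -> ring=[47:NC]
Op 6: route key 28: smallest pos >= 28 is 47 -> NC
Op 7: add ND@62 -> ring=[47:NC,62:ND]
Op 8: route key 8: smallest pos >= 8 is 47 -> NC
Op 9: route key 37: smallest pos >= 37 is 47 -> NC
Op 10: add NE@97 -> ring=[47:NC,62:ND,97:NE]

Answer: NC NC NC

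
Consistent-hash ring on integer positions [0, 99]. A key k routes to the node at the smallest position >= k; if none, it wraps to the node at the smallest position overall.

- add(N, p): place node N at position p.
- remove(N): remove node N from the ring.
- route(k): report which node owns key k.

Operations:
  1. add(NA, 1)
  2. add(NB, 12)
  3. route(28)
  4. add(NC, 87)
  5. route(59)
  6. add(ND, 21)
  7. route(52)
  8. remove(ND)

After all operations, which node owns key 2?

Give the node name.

Op 1: add NA@1 -> ring=[1:NA]
Op 2: add NB@12 -> ring=[1:NA,12:NB]
Op 3: route key 28: none >= 28, wrap to smallest pos 1 -> NA
Op 4: add NC@87 -> ring=[1:NA,12:NB,87:NC]
Op 5: route key 59: smallest pos >= 59 is 87 -> NC
Op 6: add ND@21 -> ring=[1:NA,12:NB,21:ND,87:NC]
Op 7: route key 52: smallest pos >= 52 is 87 -> NC
Op 8: remove ND -> ring=[1:NA,12:NB,87:NC]
Final route key 2: smallest pos >= 2 is 12 -> NB

Answer: NB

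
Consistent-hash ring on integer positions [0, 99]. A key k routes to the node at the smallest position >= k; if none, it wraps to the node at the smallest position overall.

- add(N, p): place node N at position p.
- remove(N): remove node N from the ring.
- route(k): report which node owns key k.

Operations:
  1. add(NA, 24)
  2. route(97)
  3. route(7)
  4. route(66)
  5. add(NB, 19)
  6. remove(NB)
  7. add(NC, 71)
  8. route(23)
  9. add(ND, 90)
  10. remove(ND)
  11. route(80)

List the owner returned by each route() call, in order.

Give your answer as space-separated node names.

Answer: NA NA NA NA NA

Derivation:
Op 1: add NA@24 -> ring=[24:NA]
Op 2: route key 97: none >= 97, wrap to smallest pos 24 -> NA
Op 3: route key 7: smallest pos >= 7 is 24 -> NA
Op 4: route key 66: none >= 66, wrap to smallest pos 24 -> NA
Op 5: add NB@19 -> ring=[19:NB,24:NA]
Op 6: remove NB -> ring=[24:NA]
Op 7: add NC@71 -> ring=[24:NA,71:NC]
Op 8: route key 23: smallest pos >= 23 is 24 -> NA
Op 9: add ND@90 -> ring=[24:NA,71:NC,90:ND]
Op 10: remove ND -> ring=[24:NA,71:NC]
Op 11: route key 80: none >= 80, wrap to smallest pos 24 -> NA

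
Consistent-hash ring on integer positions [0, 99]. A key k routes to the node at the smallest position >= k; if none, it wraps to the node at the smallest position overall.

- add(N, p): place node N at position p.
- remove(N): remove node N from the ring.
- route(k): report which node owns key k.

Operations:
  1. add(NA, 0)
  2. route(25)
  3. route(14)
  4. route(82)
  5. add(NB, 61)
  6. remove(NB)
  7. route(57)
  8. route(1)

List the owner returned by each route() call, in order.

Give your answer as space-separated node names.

Answer: NA NA NA NA NA

Derivation:
Op 1: add NA@0 -> ring=[0:NA]
Op 2: route key 25: none >= 25, wrap to smallest pos 0 -> NA
Op 3: route key 14: none >= 14, wrap to smallest pos 0 -> NA
Op 4: route key 82: none >= 82, wrap to smallest pos 0 -> NA
Op 5: add NB@61 -> ring=[0:NA,61:NB]
Op 6: remove NB -> ring=[0:NA]
Op 7: route key 57: none >= 57, wrap to smallest pos 0 -> NA
Op 8: route key 1: none >= 1, wrap to smallest pos 0 -> NA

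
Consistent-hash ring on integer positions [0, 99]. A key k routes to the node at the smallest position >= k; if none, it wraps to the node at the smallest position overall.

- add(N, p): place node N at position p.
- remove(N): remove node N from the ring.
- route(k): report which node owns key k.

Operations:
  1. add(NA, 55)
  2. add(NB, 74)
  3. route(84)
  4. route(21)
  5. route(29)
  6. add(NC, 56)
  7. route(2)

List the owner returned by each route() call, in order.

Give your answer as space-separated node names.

Answer: NA NA NA NA

Derivation:
Op 1: add NA@55 -> ring=[55:NA]
Op 2: add NB@74 -> ring=[55:NA,74:NB]
Op 3: route key 84: none >= 84, wrap to smallest pos 55 -> NA
Op 4: route key 21: smallest pos >= 21 is 55 -> NA
Op 5: route key 29: smallest pos >= 29 is 55 -> NA
Op 6: add NC@56 -> ring=[55:NA,56:NC,74:NB]
Op 7: route key 2: smallest pos >= 2 is 55 -> NA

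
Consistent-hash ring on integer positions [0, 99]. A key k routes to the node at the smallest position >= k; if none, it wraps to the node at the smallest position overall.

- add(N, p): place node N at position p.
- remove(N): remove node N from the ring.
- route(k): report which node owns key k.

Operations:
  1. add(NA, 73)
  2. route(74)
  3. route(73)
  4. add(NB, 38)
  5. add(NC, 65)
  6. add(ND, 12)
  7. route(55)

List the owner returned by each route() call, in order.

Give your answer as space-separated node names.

Answer: NA NA NC

Derivation:
Op 1: add NA@73 -> ring=[73:NA]
Op 2: route key 74: none >= 74, wrap to smallest pos 73 -> NA
Op 3: route key 73: smallest pos >= 73 is 73 -> NA
Op 4: add NB@38 -> ring=[38:NB,73:NA]
Op 5: add NC@65 -> ring=[38:NB,65:NC,73:NA]
Op 6: add ND@12 -> ring=[12:ND,38:NB,65:NC,73:NA]
Op 7: route key 55: smallest pos >= 55 is 65 -> NC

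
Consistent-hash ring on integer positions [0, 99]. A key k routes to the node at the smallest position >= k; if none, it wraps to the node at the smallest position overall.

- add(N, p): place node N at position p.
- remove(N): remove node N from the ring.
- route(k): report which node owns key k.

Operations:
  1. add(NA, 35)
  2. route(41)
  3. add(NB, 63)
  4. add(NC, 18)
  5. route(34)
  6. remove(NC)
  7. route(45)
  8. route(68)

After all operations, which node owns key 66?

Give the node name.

Answer: NA

Derivation:
Op 1: add NA@35 -> ring=[35:NA]
Op 2: route key 41: none >= 41, wrap to smallest pos 35 -> NA
Op 3: add NB@63 -> ring=[35:NA,63:NB]
Op 4: add NC@18 -> ring=[18:NC,35:NA,63:NB]
Op 5: route key 34: smallest pos >= 34 is 35 -> NA
Op 6: remove NC -> ring=[35:NA,63:NB]
Op 7: route key 45: smallest pos >= 45 is 63 -> NB
Op 8: route key 68: none >= 68, wrap to smallest pos 35 -> NA
Final route key 66: none >= 66, wrap to smallest pos 35 -> NA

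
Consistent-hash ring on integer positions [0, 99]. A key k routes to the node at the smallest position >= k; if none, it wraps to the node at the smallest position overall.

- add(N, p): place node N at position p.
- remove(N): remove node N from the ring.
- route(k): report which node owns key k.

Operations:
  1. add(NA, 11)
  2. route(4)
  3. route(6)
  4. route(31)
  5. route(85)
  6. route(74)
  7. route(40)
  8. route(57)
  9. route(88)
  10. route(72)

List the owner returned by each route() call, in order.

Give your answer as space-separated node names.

Answer: NA NA NA NA NA NA NA NA NA

Derivation:
Op 1: add NA@11 -> ring=[11:NA]
Op 2: route key 4: smallest pos >= 4 is 11 -> NA
Op 3: route key 6: smallest pos >= 6 is 11 -> NA
Op 4: route key 31: none >= 31, wrap to smallest pos 11 -> NA
Op 5: route key 85: none >= 85, wrap to smallest pos 11 -> NA
Op 6: route key 74: none >= 74, wrap to smallest pos 11 -> NA
Op 7: route key 40: none >= 40, wrap to smallest pos 11 -> NA
Op 8: route key 57: none >= 57, wrap to smallest pos 11 -> NA
Op 9: route key 88: none >= 88, wrap to smallest pos 11 -> NA
Op 10: route key 72: none >= 72, wrap to smallest pos 11 -> NA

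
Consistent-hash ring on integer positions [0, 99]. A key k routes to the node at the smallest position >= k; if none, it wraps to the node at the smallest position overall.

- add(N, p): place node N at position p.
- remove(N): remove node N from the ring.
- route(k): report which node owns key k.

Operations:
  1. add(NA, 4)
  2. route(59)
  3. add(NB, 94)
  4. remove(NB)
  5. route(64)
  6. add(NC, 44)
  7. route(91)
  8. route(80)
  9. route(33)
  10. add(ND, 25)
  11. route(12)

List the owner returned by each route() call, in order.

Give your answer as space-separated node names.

Answer: NA NA NA NA NC ND

Derivation:
Op 1: add NA@4 -> ring=[4:NA]
Op 2: route key 59: none >= 59, wrap to smallest pos 4 -> NA
Op 3: add NB@94 -> ring=[4:NA,94:NB]
Op 4: remove NB -> ring=[4:NA]
Op 5: route key 64: none >= 64, wrap to smallest pos 4 -> NA
Op 6: add NC@44 -> ring=[4:NA,44:NC]
Op 7: route key 91: none >= 91, wrap to smallest pos 4 -> NA
Op 8: route key 80: none >= 80, wrap to smallest pos 4 -> NA
Op 9: route key 33: smallest pos >= 33 is 44 -> NC
Op 10: add ND@25 -> ring=[4:NA,25:ND,44:NC]
Op 11: route key 12: smallest pos >= 12 is 25 -> ND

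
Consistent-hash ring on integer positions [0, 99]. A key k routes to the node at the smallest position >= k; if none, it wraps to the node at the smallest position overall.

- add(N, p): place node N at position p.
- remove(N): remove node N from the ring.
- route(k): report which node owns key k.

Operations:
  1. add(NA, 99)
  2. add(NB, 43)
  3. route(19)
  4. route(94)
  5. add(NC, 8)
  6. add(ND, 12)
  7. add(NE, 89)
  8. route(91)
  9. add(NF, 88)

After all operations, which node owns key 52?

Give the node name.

Answer: NF

Derivation:
Op 1: add NA@99 -> ring=[99:NA]
Op 2: add NB@43 -> ring=[43:NB,99:NA]
Op 3: route key 19: smallest pos >= 19 is 43 -> NB
Op 4: route key 94: smallest pos >= 94 is 99 -> NA
Op 5: add NC@8 -> ring=[8:NC,43:NB,99:NA]
Op 6: add ND@12 -> ring=[8:NC,12:ND,43:NB,99:NA]
Op 7: add NE@89 -> ring=[8:NC,12:ND,43:NB,89:NE,99:NA]
Op 8: route key 91: smallest pos >= 91 is 99 -> NA
Op 9: add NF@88 -> ring=[8:NC,12:ND,43:NB,88:NF,89:NE,99:NA]
Final route key 52: smallest pos >= 52 is 88 -> NF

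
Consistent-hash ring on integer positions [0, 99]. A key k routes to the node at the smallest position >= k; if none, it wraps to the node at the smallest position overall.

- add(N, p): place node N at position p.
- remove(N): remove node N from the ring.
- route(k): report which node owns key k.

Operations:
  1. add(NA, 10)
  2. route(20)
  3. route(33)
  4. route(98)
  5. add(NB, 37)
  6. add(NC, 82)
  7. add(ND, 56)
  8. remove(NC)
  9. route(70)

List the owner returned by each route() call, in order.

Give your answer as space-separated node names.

Answer: NA NA NA NA

Derivation:
Op 1: add NA@10 -> ring=[10:NA]
Op 2: route key 20: none >= 20, wrap to smallest pos 10 -> NA
Op 3: route key 33: none >= 33, wrap to smallest pos 10 -> NA
Op 4: route key 98: none >= 98, wrap to smallest pos 10 -> NA
Op 5: add NB@37 -> ring=[10:NA,37:NB]
Op 6: add NC@82 -> ring=[10:NA,37:NB,82:NC]
Op 7: add ND@56 -> ring=[10:NA,37:NB,56:ND,82:NC]
Op 8: remove NC -> ring=[10:NA,37:NB,56:ND]
Op 9: route key 70: none >= 70, wrap to smallest pos 10 -> NA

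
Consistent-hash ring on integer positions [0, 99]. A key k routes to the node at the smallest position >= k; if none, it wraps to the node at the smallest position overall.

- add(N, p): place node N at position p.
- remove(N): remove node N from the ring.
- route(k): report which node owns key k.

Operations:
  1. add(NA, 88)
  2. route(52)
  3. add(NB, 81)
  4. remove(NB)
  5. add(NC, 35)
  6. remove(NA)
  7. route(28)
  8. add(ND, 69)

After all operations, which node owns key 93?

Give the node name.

Op 1: add NA@88 -> ring=[88:NA]
Op 2: route key 52: smallest pos >= 52 is 88 -> NA
Op 3: add NB@81 -> ring=[81:NB,88:NA]
Op 4: remove NB -> ring=[88:NA]
Op 5: add NC@35 -> ring=[35:NC,88:NA]
Op 6: remove NA -> ring=[35:NC]
Op 7: route key 28: smallest pos >= 28 is 35 -> NC
Op 8: add ND@69 -> ring=[35:NC,69:ND]
Final route key 93: none >= 93, wrap to smallest pos 35 -> NC

Answer: NC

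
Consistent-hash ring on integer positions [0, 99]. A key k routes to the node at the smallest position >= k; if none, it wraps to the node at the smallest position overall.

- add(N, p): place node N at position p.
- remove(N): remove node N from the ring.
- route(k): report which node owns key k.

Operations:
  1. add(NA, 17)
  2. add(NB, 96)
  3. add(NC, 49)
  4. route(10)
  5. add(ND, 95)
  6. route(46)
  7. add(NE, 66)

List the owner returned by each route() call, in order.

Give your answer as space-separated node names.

Answer: NA NC

Derivation:
Op 1: add NA@17 -> ring=[17:NA]
Op 2: add NB@96 -> ring=[17:NA,96:NB]
Op 3: add NC@49 -> ring=[17:NA,49:NC,96:NB]
Op 4: route key 10: smallest pos >= 10 is 17 -> NA
Op 5: add ND@95 -> ring=[17:NA,49:NC,95:ND,96:NB]
Op 6: route key 46: smallest pos >= 46 is 49 -> NC
Op 7: add NE@66 -> ring=[17:NA,49:NC,66:NE,95:ND,96:NB]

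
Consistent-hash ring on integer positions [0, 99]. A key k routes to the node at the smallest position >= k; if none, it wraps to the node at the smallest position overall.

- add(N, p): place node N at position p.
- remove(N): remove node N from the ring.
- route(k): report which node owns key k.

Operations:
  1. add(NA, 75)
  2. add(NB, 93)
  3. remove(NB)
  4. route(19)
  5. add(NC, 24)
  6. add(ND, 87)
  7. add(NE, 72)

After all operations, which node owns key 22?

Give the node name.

Op 1: add NA@75 -> ring=[75:NA]
Op 2: add NB@93 -> ring=[75:NA,93:NB]
Op 3: remove NB -> ring=[75:NA]
Op 4: route key 19: smallest pos >= 19 is 75 -> NA
Op 5: add NC@24 -> ring=[24:NC,75:NA]
Op 6: add ND@87 -> ring=[24:NC,75:NA,87:ND]
Op 7: add NE@72 -> ring=[24:NC,72:NE,75:NA,87:ND]
Final route key 22: smallest pos >= 22 is 24 -> NC

Answer: NC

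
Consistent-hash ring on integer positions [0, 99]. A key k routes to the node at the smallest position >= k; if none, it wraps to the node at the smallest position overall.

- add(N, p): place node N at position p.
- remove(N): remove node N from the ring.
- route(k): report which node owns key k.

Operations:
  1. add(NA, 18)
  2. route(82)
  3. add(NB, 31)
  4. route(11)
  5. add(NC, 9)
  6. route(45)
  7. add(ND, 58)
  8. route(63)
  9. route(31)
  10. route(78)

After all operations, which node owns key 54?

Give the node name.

Op 1: add NA@18 -> ring=[18:NA]
Op 2: route key 82: none >= 82, wrap to smallest pos 18 -> NA
Op 3: add NB@31 -> ring=[18:NA,31:NB]
Op 4: route key 11: smallest pos >= 11 is 18 -> NA
Op 5: add NC@9 -> ring=[9:NC,18:NA,31:NB]
Op 6: route key 45: none >= 45, wrap to smallest pos 9 -> NC
Op 7: add ND@58 -> ring=[9:NC,18:NA,31:NB,58:ND]
Op 8: route key 63: none >= 63, wrap to smallest pos 9 -> NC
Op 9: route key 31: smallest pos >= 31 is 31 -> NB
Op 10: route key 78: none >= 78, wrap to smallest pos 9 -> NC
Final route key 54: smallest pos >= 54 is 58 -> ND

Answer: ND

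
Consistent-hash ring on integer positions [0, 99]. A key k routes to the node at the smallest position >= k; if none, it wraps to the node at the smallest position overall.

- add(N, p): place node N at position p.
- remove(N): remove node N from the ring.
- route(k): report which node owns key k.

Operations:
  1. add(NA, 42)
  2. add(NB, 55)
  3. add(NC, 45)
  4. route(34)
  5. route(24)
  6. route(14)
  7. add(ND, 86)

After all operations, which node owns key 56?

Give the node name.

Answer: ND

Derivation:
Op 1: add NA@42 -> ring=[42:NA]
Op 2: add NB@55 -> ring=[42:NA,55:NB]
Op 3: add NC@45 -> ring=[42:NA,45:NC,55:NB]
Op 4: route key 34: smallest pos >= 34 is 42 -> NA
Op 5: route key 24: smallest pos >= 24 is 42 -> NA
Op 6: route key 14: smallest pos >= 14 is 42 -> NA
Op 7: add ND@86 -> ring=[42:NA,45:NC,55:NB,86:ND]
Final route key 56: smallest pos >= 56 is 86 -> ND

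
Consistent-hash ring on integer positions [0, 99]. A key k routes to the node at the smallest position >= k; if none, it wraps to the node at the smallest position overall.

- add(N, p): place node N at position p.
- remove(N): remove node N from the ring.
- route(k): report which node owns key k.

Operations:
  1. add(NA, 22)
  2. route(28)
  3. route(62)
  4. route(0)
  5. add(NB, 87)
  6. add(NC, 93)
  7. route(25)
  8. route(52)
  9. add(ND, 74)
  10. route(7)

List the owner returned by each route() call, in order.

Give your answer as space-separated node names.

Op 1: add NA@22 -> ring=[22:NA]
Op 2: route key 28: none >= 28, wrap to smallest pos 22 -> NA
Op 3: route key 62: none >= 62, wrap to smallest pos 22 -> NA
Op 4: route key 0: smallest pos >= 0 is 22 -> NA
Op 5: add NB@87 -> ring=[22:NA,87:NB]
Op 6: add NC@93 -> ring=[22:NA,87:NB,93:NC]
Op 7: route key 25: smallest pos >= 25 is 87 -> NB
Op 8: route key 52: smallest pos >= 52 is 87 -> NB
Op 9: add ND@74 -> ring=[22:NA,74:ND,87:NB,93:NC]
Op 10: route key 7: smallest pos >= 7 is 22 -> NA

Answer: NA NA NA NB NB NA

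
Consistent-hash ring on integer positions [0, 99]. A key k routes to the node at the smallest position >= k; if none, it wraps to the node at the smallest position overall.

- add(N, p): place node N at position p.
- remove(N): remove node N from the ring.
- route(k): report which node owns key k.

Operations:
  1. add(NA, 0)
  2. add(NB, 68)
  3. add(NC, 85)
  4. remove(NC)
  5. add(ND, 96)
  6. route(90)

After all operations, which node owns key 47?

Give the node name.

Op 1: add NA@0 -> ring=[0:NA]
Op 2: add NB@68 -> ring=[0:NA,68:NB]
Op 3: add NC@85 -> ring=[0:NA,68:NB,85:NC]
Op 4: remove NC -> ring=[0:NA,68:NB]
Op 5: add ND@96 -> ring=[0:NA,68:NB,96:ND]
Op 6: route key 90: smallest pos >= 90 is 96 -> ND
Final route key 47: smallest pos >= 47 is 68 -> NB

Answer: NB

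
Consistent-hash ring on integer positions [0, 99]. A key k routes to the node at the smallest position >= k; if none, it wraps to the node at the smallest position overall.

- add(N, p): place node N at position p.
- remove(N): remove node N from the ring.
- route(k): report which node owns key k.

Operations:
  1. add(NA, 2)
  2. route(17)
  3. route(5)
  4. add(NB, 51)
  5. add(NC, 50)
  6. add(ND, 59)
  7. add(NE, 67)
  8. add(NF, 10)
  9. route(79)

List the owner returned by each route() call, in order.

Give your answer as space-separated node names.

Op 1: add NA@2 -> ring=[2:NA]
Op 2: route key 17: none >= 17, wrap to smallest pos 2 -> NA
Op 3: route key 5: none >= 5, wrap to smallest pos 2 -> NA
Op 4: add NB@51 -> ring=[2:NA,51:NB]
Op 5: add NC@50 -> ring=[2:NA,50:NC,51:NB]
Op 6: add ND@59 -> ring=[2:NA,50:NC,51:NB,59:ND]
Op 7: add NE@67 -> ring=[2:NA,50:NC,51:NB,59:ND,67:NE]
Op 8: add NF@10 -> ring=[2:NA,10:NF,50:NC,51:NB,59:ND,67:NE]
Op 9: route key 79: none >= 79, wrap to smallest pos 2 -> NA

Answer: NA NA NA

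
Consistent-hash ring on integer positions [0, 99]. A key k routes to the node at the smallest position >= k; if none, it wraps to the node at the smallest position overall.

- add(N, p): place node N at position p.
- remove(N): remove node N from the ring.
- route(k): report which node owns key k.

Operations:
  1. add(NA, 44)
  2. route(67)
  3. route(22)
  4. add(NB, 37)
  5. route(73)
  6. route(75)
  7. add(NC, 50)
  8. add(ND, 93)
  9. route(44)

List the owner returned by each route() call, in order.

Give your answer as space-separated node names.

Answer: NA NA NB NB NA

Derivation:
Op 1: add NA@44 -> ring=[44:NA]
Op 2: route key 67: none >= 67, wrap to smallest pos 44 -> NA
Op 3: route key 22: smallest pos >= 22 is 44 -> NA
Op 4: add NB@37 -> ring=[37:NB,44:NA]
Op 5: route key 73: none >= 73, wrap to smallest pos 37 -> NB
Op 6: route key 75: none >= 75, wrap to smallest pos 37 -> NB
Op 7: add NC@50 -> ring=[37:NB,44:NA,50:NC]
Op 8: add ND@93 -> ring=[37:NB,44:NA,50:NC,93:ND]
Op 9: route key 44: smallest pos >= 44 is 44 -> NA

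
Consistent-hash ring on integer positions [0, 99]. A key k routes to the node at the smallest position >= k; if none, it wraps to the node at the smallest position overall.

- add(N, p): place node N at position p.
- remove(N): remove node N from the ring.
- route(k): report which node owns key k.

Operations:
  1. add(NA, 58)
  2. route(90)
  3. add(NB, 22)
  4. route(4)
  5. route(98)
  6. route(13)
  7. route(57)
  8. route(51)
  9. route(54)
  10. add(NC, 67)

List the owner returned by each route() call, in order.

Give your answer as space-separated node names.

Answer: NA NB NB NB NA NA NA

Derivation:
Op 1: add NA@58 -> ring=[58:NA]
Op 2: route key 90: none >= 90, wrap to smallest pos 58 -> NA
Op 3: add NB@22 -> ring=[22:NB,58:NA]
Op 4: route key 4: smallest pos >= 4 is 22 -> NB
Op 5: route key 98: none >= 98, wrap to smallest pos 22 -> NB
Op 6: route key 13: smallest pos >= 13 is 22 -> NB
Op 7: route key 57: smallest pos >= 57 is 58 -> NA
Op 8: route key 51: smallest pos >= 51 is 58 -> NA
Op 9: route key 54: smallest pos >= 54 is 58 -> NA
Op 10: add NC@67 -> ring=[22:NB,58:NA,67:NC]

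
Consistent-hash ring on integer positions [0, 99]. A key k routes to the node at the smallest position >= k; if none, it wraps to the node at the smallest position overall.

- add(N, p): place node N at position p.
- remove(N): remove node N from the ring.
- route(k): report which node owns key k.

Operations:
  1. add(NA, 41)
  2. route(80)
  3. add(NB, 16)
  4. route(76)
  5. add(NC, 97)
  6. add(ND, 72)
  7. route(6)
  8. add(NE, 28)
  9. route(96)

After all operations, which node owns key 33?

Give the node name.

Op 1: add NA@41 -> ring=[41:NA]
Op 2: route key 80: none >= 80, wrap to smallest pos 41 -> NA
Op 3: add NB@16 -> ring=[16:NB,41:NA]
Op 4: route key 76: none >= 76, wrap to smallest pos 16 -> NB
Op 5: add NC@97 -> ring=[16:NB,41:NA,97:NC]
Op 6: add ND@72 -> ring=[16:NB,41:NA,72:ND,97:NC]
Op 7: route key 6: smallest pos >= 6 is 16 -> NB
Op 8: add NE@28 -> ring=[16:NB,28:NE,41:NA,72:ND,97:NC]
Op 9: route key 96: smallest pos >= 96 is 97 -> NC
Final route key 33: smallest pos >= 33 is 41 -> NA

Answer: NA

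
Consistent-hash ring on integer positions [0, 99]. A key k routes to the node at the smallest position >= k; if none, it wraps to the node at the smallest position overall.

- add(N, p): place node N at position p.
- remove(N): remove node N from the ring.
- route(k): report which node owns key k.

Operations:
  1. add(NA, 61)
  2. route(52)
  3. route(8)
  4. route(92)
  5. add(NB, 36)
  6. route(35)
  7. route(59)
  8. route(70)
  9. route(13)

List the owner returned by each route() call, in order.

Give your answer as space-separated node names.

Op 1: add NA@61 -> ring=[61:NA]
Op 2: route key 52: smallest pos >= 52 is 61 -> NA
Op 3: route key 8: smallest pos >= 8 is 61 -> NA
Op 4: route key 92: none >= 92, wrap to smallest pos 61 -> NA
Op 5: add NB@36 -> ring=[36:NB,61:NA]
Op 6: route key 35: smallest pos >= 35 is 36 -> NB
Op 7: route key 59: smallest pos >= 59 is 61 -> NA
Op 8: route key 70: none >= 70, wrap to smallest pos 36 -> NB
Op 9: route key 13: smallest pos >= 13 is 36 -> NB

Answer: NA NA NA NB NA NB NB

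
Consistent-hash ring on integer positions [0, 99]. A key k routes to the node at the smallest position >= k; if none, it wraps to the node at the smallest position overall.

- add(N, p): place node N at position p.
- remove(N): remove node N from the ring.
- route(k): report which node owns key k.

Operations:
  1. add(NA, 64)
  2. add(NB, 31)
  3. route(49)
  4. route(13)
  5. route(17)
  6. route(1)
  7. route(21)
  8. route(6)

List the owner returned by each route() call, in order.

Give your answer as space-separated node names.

Op 1: add NA@64 -> ring=[64:NA]
Op 2: add NB@31 -> ring=[31:NB,64:NA]
Op 3: route key 49: smallest pos >= 49 is 64 -> NA
Op 4: route key 13: smallest pos >= 13 is 31 -> NB
Op 5: route key 17: smallest pos >= 17 is 31 -> NB
Op 6: route key 1: smallest pos >= 1 is 31 -> NB
Op 7: route key 21: smallest pos >= 21 is 31 -> NB
Op 8: route key 6: smallest pos >= 6 is 31 -> NB

Answer: NA NB NB NB NB NB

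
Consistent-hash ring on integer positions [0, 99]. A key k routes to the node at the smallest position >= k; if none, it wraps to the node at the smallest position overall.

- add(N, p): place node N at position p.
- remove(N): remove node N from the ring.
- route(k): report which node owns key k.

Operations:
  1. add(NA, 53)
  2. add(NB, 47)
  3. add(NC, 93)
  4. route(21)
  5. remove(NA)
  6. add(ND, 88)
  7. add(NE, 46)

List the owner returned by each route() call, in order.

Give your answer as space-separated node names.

Answer: NB

Derivation:
Op 1: add NA@53 -> ring=[53:NA]
Op 2: add NB@47 -> ring=[47:NB,53:NA]
Op 3: add NC@93 -> ring=[47:NB,53:NA,93:NC]
Op 4: route key 21: smallest pos >= 21 is 47 -> NB
Op 5: remove NA -> ring=[47:NB,93:NC]
Op 6: add ND@88 -> ring=[47:NB,88:ND,93:NC]
Op 7: add NE@46 -> ring=[46:NE,47:NB,88:ND,93:NC]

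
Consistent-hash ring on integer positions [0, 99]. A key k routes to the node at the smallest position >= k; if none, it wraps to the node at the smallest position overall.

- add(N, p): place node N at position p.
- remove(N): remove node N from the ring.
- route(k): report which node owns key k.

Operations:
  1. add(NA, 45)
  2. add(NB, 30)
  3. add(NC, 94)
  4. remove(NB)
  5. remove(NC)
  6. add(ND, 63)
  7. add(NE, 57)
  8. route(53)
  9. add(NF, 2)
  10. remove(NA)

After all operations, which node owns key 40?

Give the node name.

Answer: NE

Derivation:
Op 1: add NA@45 -> ring=[45:NA]
Op 2: add NB@30 -> ring=[30:NB,45:NA]
Op 3: add NC@94 -> ring=[30:NB,45:NA,94:NC]
Op 4: remove NB -> ring=[45:NA,94:NC]
Op 5: remove NC -> ring=[45:NA]
Op 6: add ND@63 -> ring=[45:NA,63:ND]
Op 7: add NE@57 -> ring=[45:NA,57:NE,63:ND]
Op 8: route key 53: smallest pos >= 53 is 57 -> NE
Op 9: add NF@2 -> ring=[2:NF,45:NA,57:NE,63:ND]
Op 10: remove NA -> ring=[2:NF,57:NE,63:ND]
Final route key 40: smallest pos >= 40 is 57 -> NE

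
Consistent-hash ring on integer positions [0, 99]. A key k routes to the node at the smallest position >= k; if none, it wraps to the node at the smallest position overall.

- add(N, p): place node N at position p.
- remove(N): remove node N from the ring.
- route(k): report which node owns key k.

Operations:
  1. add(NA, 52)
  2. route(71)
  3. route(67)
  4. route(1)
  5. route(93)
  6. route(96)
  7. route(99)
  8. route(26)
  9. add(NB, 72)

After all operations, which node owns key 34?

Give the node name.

Answer: NA

Derivation:
Op 1: add NA@52 -> ring=[52:NA]
Op 2: route key 71: none >= 71, wrap to smallest pos 52 -> NA
Op 3: route key 67: none >= 67, wrap to smallest pos 52 -> NA
Op 4: route key 1: smallest pos >= 1 is 52 -> NA
Op 5: route key 93: none >= 93, wrap to smallest pos 52 -> NA
Op 6: route key 96: none >= 96, wrap to smallest pos 52 -> NA
Op 7: route key 99: none >= 99, wrap to smallest pos 52 -> NA
Op 8: route key 26: smallest pos >= 26 is 52 -> NA
Op 9: add NB@72 -> ring=[52:NA,72:NB]
Final route key 34: smallest pos >= 34 is 52 -> NA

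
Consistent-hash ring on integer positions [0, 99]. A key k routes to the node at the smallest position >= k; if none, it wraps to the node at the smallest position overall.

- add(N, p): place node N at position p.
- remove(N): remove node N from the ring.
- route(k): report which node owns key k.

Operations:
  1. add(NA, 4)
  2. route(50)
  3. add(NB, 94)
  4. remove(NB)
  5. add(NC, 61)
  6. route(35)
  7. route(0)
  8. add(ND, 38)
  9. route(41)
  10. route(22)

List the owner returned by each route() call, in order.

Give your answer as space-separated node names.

Answer: NA NC NA NC ND

Derivation:
Op 1: add NA@4 -> ring=[4:NA]
Op 2: route key 50: none >= 50, wrap to smallest pos 4 -> NA
Op 3: add NB@94 -> ring=[4:NA,94:NB]
Op 4: remove NB -> ring=[4:NA]
Op 5: add NC@61 -> ring=[4:NA,61:NC]
Op 6: route key 35: smallest pos >= 35 is 61 -> NC
Op 7: route key 0: smallest pos >= 0 is 4 -> NA
Op 8: add ND@38 -> ring=[4:NA,38:ND,61:NC]
Op 9: route key 41: smallest pos >= 41 is 61 -> NC
Op 10: route key 22: smallest pos >= 22 is 38 -> ND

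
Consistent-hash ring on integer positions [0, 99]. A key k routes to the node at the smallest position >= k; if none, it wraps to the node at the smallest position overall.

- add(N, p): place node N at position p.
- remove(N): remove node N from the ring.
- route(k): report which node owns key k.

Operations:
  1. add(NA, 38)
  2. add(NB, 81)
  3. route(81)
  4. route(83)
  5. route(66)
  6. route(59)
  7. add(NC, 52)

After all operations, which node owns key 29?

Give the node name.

Op 1: add NA@38 -> ring=[38:NA]
Op 2: add NB@81 -> ring=[38:NA,81:NB]
Op 3: route key 81: smallest pos >= 81 is 81 -> NB
Op 4: route key 83: none >= 83, wrap to smallest pos 38 -> NA
Op 5: route key 66: smallest pos >= 66 is 81 -> NB
Op 6: route key 59: smallest pos >= 59 is 81 -> NB
Op 7: add NC@52 -> ring=[38:NA,52:NC,81:NB]
Final route key 29: smallest pos >= 29 is 38 -> NA

Answer: NA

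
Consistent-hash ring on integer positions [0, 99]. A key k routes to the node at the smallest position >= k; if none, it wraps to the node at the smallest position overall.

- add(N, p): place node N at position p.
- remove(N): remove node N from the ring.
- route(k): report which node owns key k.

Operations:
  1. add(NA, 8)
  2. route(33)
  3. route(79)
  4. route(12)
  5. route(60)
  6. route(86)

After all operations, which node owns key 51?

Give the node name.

Answer: NA

Derivation:
Op 1: add NA@8 -> ring=[8:NA]
Op 2: route key 33: none >= 33, wrap to smallest pos 8 -> NA
Op 3: route key 79: none >= 79, wrap to smallest pos 8 -> NA
Op 4: route key 12: none >= 12, wrap to smallest pos 8 -> NA
Op 5: route key 60: none >= 60, wrap to smallest pos 8 -> NA
Op 6: route key 86: none >= 86, wrap to smallest pos 8 -> NA
Final route key 51: none >= 51, wrap to smallest pos 8 -> NA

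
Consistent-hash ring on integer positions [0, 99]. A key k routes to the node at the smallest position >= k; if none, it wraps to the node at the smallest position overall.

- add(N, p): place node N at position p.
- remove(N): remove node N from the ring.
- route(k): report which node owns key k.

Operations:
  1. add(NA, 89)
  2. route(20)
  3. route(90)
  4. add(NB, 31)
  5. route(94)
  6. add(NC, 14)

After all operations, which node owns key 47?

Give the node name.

Answer: NA

Derivation:
Op 1: add NA@89 -> ring=[89:NA]
Op 2: route key 20: smallest pos >= 20 is 89 -> NA
Op 3: route key 90: none >= 90, wrap to smallest pos 89 -> NA
Op 4: add NB@31 -> ring=[31:NB,89:NA]
Op 5: route key 94: none >= 94, wrap to smallest pos 31 -> NB
Op 6: add NC@14 -> ring=[14:NC,31:NB,89:NA]
Final route key 47: smallest pos >= 47 is 89 -> NA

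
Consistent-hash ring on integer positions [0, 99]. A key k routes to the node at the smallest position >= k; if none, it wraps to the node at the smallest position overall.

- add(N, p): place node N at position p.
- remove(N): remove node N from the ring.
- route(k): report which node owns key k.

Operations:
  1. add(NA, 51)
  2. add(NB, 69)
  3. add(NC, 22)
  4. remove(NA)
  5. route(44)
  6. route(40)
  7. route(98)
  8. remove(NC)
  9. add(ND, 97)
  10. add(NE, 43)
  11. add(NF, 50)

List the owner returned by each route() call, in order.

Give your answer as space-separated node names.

Op 1: add NA@51 -> ring=[51:NA]
Op 2: add NB@69 -> ring=[51:NA,69:NB]
Op 3: add NC@22 -> ring=[22:NC,51:NA,69:NB]
Op 4: remove NA -> ring=[22:NC,69:NB]
Op 5: route key 44: smallest pos >= 44 is 69 -> NB
Op 6: route key 40: smallest pos >= 40 is 69 -> NB
Op 7: route key 98: none >= 98, wrap to smallest pos 22 -> NC
Op 8: remove NC -> ring=[69:NB]
Op 9: add ND@97 -> ring=[69:NB,97:ND]
Op 10: add NE@43 -> ring=[43:NE,69:NB,97:ND]
Op 11: add NF@50 -> ring=[43:NE,50:NF,69:NB,97:ND]

Answer: NB NB NC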